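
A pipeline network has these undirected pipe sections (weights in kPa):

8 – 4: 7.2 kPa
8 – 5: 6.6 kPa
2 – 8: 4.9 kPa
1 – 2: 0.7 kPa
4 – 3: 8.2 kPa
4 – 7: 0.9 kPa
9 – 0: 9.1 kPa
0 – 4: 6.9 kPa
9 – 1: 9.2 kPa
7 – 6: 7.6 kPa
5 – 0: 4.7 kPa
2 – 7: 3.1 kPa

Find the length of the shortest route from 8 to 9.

Running Dijkstra from 8:
8: 0
2: 4.9  (via 8)
1: 5.6  (via 2)
5: 6.6  (via 8)
4: 7.2  (via 8)
7: 8  (via 2)
0: 11.3  (via 5)
9: 14.8  (via 1)
Shortest route: 8 → 2 → 1 → 9 = 14.8 kPa.

14.8 kPa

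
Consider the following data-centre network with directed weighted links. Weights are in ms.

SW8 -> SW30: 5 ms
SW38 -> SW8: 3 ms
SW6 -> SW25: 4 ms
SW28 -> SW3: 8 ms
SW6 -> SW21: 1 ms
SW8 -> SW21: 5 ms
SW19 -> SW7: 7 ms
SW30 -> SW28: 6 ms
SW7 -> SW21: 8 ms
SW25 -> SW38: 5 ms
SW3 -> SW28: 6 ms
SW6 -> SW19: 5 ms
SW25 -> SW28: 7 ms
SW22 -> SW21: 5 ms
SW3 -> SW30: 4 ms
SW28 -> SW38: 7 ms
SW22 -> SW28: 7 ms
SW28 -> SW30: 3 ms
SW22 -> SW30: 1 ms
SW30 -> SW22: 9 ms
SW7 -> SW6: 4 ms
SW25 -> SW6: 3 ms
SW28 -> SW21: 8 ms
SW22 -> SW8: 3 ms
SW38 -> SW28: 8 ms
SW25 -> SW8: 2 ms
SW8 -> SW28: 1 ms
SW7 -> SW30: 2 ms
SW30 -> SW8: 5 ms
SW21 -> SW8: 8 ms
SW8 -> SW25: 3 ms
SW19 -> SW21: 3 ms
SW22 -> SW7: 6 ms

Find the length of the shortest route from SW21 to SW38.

16 ms

Settle nodes by increasing distance from SW21:
SW21: 0
SW8: 8  (via SW21)
SW28: 9  (via SW8)
SW25: 11  (via SW8)
SW30: 12  (via SW28)
SW6: 14  (via SW25)
SW38: 16  (via SW28)
Shortest route: SW21–SW8–SW28–SW38 = 16 ms.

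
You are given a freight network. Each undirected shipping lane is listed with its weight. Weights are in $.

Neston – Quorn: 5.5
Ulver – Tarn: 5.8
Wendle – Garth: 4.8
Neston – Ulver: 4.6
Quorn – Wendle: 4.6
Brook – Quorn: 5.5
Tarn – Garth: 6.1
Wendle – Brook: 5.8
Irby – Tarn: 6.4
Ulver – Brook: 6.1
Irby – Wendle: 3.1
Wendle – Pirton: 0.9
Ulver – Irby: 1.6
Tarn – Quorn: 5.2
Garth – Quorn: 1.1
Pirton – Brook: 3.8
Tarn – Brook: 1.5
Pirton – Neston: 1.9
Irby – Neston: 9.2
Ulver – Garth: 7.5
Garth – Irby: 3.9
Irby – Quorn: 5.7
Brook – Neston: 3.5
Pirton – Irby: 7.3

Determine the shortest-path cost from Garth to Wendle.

$4.8

Running Dijkstra from Garth:
Garth: 0
Quorn: 1.1  (via Garth)
Irby: 3.9  (via Garth)
Wendle: 4.8  (via Garth)
Shortest route: Garth–Wendle = $4.8.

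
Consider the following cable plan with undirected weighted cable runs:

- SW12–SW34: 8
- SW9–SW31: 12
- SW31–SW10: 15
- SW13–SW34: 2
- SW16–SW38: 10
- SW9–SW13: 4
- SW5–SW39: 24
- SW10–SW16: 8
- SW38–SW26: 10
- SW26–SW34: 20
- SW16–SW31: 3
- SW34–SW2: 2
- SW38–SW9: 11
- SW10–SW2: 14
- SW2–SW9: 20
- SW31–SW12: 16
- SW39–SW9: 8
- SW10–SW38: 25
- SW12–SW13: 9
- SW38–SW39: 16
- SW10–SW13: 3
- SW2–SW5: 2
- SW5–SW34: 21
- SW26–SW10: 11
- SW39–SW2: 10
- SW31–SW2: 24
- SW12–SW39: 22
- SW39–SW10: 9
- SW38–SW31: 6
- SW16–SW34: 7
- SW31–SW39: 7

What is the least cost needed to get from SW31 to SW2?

12

Compare a few routes:
SW31 → SW16 → SW34 → SW2: 3+7+2 = 12
SW31 → SW39 → SW2: 7+10 = 17
SW31 → SW16 → SW10 → SW13 → SW34 → SW2: 3+8+3+2+2 = 18
Cheapest is SW31 → SW16 → SW34 → SW2 at 12.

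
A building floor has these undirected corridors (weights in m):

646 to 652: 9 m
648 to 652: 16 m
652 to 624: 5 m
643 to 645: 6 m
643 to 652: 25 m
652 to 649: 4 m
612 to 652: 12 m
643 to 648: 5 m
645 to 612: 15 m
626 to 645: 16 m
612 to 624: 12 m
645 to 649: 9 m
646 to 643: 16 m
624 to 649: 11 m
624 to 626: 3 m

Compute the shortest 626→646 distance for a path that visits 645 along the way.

38 m

Best 626 to 645: 626 → 645 costing 16
Best 645 to 646: 645 → 643 → 646 costing 22
Total via 645: 16 + 22 = 38 m.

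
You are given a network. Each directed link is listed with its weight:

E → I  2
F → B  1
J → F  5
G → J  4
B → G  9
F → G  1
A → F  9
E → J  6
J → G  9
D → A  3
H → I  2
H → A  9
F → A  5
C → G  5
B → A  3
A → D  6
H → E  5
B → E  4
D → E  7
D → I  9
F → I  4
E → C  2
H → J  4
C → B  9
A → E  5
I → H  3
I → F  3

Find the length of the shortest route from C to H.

18

Candidate routes:
C - G - J - F - I - H: 5+4+5+4+3 = 21
C - B - E - I - H: 9+4+2+3 = 18
C - B - A - E - I - H: 9+3+5+2+3 = 22
The minimum is 18 via C - B - E - I - H.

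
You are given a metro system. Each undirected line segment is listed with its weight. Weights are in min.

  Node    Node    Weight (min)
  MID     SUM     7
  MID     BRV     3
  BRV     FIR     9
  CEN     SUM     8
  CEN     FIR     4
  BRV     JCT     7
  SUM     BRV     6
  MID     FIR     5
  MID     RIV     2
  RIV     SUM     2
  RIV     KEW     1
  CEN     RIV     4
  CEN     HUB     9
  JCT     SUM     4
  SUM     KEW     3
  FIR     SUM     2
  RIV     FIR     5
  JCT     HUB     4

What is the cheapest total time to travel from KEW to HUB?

11 min

Compare a few routes:
KEW–RIV–CEN–HUB: 1+4+9 = 14
KEW–SUM–JCT–HUB: 3+4+4 = 11
KEW–RIV–FIR–SUM–JCT–HUB: 1+5+2+4+4 = 16
The minimum is 11 min via KEW–SUM–JCT–HUB.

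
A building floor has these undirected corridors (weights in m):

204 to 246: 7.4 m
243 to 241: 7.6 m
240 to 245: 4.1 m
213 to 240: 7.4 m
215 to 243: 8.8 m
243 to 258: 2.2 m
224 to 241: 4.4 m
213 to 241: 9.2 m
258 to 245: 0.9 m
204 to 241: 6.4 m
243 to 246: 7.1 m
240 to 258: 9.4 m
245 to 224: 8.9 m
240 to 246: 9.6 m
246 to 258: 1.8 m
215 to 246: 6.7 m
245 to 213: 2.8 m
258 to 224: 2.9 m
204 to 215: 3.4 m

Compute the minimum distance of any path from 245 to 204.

10.1 m

Settle nodes by increasing distance from 245:
245: 0
258: 0.9  (via 245)
246: 2.7  (via 258)
213: 2.8  (via 245)
243: 3.1  (via 258)
224: 3.8  (via 258)
240: 4.1  (via 245)
241: 8.2  (via 224)
215: 9.4  (via 246)
204: 10.1  (via 246)
Shortest route: 245–258–246–204 = 10.1 m.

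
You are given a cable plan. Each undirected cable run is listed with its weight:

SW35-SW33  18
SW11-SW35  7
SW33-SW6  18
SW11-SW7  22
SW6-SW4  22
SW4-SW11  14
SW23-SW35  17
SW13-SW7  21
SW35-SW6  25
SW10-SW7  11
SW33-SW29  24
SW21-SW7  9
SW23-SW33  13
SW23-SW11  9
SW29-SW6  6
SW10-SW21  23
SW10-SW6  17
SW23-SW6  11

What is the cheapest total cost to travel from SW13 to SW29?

55

Shortest distances from SW13:
SW13: 0
SW7: 21  (via SW13)
SW21: 30  (via SW7)
SW10: 32  (via SW7)
SW11: 43  (via SW7)
SW6: 49  (via SW10)
SW35: 50  (via SW11)
SW23: 52  (via SW11)
SW29: 55  (via SW6)
Shortest route: SW13–SW7–SW10–SW6–SW29 = 55.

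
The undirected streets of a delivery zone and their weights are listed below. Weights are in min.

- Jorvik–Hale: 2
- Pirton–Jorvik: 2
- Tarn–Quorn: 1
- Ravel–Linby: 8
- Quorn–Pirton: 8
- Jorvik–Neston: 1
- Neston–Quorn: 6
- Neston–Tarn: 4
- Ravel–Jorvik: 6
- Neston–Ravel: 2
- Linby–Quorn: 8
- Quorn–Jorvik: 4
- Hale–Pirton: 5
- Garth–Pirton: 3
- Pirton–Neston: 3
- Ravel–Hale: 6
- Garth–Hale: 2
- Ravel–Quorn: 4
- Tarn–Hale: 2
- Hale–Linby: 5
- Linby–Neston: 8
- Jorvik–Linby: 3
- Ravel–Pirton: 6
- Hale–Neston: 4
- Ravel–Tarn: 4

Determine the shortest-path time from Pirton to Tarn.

6 min

Shortest distances from Pirton:
Pirton: 0
Jorvik: 2  (via Pirton)
Neston: 3  (via Pirton)
Garth: 3  (via Pirton)
Hale: 4  (via Jorvik)
Linby: 5  (via Jorvik)
Ravel: 5  (via Neston)
Tarn: 6  (via Hale)
Shortest route: Pirton → Jorvik → Hale → Tarn = 6 min.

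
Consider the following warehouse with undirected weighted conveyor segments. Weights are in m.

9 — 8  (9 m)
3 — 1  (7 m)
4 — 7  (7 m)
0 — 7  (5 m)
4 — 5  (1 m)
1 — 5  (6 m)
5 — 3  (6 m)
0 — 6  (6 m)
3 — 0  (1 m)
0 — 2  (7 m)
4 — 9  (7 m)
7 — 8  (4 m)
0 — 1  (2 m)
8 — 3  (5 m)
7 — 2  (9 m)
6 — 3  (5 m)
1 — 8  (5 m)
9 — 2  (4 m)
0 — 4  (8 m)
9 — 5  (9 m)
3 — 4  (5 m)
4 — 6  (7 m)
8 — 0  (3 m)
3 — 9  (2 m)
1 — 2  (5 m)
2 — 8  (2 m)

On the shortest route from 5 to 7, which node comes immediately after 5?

4

Compare a few routes:
5 - 4 - 7: 1+7 = 8
5 - 4 - 3 - 0 - 7: 1+5+1+5 = 12
Cheapest is 5 - 4 - 7 at 8 m.
So from 5 the first move is to 4.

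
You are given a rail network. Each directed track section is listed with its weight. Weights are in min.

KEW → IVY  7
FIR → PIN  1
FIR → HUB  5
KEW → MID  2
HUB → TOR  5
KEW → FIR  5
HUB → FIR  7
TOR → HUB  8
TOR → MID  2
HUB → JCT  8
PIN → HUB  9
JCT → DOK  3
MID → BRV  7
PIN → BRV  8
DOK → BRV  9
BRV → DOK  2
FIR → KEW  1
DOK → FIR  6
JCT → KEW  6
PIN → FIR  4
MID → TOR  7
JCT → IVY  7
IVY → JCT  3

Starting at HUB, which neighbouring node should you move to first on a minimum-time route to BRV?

TOR

Compare a few routes:
HUB → FIR → PIN → BRV: 7+1+8 = 16
HUB → TOR → MID → BRV: 5+2+7 = 14
The minimum is 14 min via HUB → TOR → MID → BRV.
So from HUB the first move is to TOR.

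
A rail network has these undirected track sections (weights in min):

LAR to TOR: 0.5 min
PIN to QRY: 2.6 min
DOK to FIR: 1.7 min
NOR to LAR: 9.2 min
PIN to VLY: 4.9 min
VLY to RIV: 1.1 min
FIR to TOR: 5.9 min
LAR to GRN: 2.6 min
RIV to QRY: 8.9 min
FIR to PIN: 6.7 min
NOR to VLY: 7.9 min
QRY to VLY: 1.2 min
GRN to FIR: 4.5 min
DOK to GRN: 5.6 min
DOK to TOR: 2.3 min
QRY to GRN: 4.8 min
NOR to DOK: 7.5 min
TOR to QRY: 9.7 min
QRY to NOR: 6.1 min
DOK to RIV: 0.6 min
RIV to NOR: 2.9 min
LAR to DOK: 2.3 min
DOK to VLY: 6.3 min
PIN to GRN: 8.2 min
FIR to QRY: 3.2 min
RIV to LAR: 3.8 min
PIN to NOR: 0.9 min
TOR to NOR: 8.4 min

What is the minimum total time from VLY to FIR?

3.4 min

Enumerating some paths:
VLY–QRY–FIR: 1.2+3.2 = 4.4
VLY–RIV–DOK–FIR: 1.1+0.6+1.7 = 3.4
Cheapest is VLY–RIV–DOK–FIR at 3.4 min.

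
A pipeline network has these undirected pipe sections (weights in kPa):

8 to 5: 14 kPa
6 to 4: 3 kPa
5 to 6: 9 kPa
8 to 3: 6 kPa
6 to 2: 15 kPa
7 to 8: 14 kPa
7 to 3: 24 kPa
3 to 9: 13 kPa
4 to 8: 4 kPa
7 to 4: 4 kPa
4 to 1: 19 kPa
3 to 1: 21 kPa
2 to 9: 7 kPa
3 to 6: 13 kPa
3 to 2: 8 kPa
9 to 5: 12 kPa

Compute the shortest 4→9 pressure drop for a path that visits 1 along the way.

Shortest 4→1: 4–1 = 19
Best 1 to 9: 1–3–9 costing 34
Total via 1: 19 + 34 = 53 kPa.

53 kPa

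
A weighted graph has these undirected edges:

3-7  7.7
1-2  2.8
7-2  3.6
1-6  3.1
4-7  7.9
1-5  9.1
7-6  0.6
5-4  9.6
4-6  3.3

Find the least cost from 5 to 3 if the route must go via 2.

Best 5 to 2: 5–1–2 costing 11.9
Best 2 to 3: 2–7–3 costing 11.3
Total via 2: 11.9 + 11.3 = 23.2.

23.2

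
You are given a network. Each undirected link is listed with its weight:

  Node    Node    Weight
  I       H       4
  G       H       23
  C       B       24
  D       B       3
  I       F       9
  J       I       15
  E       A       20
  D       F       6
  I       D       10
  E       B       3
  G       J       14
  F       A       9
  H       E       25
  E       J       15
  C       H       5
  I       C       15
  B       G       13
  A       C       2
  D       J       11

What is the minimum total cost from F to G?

22

Shortest distances from F:
F: 0
D: 6  (via F)
A: 9  (via F)
B: 9  (via D)
I: 9  (via F)
C: 11  (via A)
E: 12  (via B)
H: 13  (via I)
J: 17  (via D)
G: 22  (via B)
Shortest route: F → D → B → G = 22.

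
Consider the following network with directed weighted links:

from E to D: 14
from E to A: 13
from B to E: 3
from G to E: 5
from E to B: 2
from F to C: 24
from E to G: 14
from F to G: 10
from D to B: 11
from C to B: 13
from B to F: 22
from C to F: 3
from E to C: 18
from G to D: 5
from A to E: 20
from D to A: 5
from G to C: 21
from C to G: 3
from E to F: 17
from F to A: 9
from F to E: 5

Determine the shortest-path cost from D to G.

Enumerating some paths:
D → B → E → F → G: 11+3+17+10 = 41
D → B → E → G: 11+3+14 = 28
D → B → E → C → G: 11+3+18+3 = 35
D → A → E → G: 5+20+14 = 39
The minimum is 28 via D → B → E → G.

28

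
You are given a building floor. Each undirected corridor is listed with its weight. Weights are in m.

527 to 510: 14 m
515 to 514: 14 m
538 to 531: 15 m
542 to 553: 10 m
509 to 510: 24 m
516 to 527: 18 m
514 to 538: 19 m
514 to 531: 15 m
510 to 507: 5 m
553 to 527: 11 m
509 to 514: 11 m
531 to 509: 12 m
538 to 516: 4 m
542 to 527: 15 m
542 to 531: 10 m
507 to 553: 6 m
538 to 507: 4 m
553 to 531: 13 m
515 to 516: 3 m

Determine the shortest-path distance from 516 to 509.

Running Dijkstra from 516:
516: 0
515: 3  (via 516)
538: 4  (via 516)
507: 8  (via 538)
510: 13  (via 507)
553: 14  (via 507)
514: 17  (via 515)
527: 18  (via 516)
531: 19  (via 538)
542: 24  (via 553)
509: 28  (via 514)
Shortest route: 516 → 515 → 514 → 509 = 28 m.

28 m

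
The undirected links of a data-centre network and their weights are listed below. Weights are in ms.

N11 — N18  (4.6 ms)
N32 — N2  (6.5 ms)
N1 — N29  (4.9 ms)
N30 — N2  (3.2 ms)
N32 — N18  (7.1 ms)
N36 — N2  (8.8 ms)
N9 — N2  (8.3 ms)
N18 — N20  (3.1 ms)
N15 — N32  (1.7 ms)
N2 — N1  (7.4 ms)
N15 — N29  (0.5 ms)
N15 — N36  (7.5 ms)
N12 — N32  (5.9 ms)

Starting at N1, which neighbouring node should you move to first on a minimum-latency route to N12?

Compare a few routes:
N1–N2–N32–N12: 7.4+6.5+5.9 = 19.8
N1–N29–N15–N32–N12: 4.9+0.5+1.7+5.9 = 13
N1–N2–N36–N15–N32–N12: 7.4+8.8+7.5+1.7+5.9 = 31.3
Cheapest is N1–N29–N15–N32–N12 at 13 ms.
So from N1 the first move is to N29.

N29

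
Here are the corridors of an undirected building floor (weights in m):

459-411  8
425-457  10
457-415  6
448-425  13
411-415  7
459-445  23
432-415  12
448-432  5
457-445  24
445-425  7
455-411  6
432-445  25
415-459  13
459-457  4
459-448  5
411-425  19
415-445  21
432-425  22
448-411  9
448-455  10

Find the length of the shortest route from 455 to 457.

18 m

Compare a few routes:
455 → 411 → 415 → 457: 6+7+6 = 19
455 → 411 → 459 → 457: 6+8+4 = 18
455 → 448 → 459 → 457: 10+5+4 = 19
Cheapest is 455 → 411 → 459 → 457 at 18 m.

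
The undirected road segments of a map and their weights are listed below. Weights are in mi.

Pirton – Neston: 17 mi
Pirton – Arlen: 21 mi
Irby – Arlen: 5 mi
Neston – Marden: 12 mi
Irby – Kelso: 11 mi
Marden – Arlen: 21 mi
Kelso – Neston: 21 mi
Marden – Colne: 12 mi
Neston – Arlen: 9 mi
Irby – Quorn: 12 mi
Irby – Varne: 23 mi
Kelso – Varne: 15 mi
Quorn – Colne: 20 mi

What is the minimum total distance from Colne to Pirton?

Candidate routes:
Colne - Marden - Neston - Arlen - Pirton: 12+12+9+21 = 54
Colne - Marden - Neston - Pirton: 12+12+17 = 41
Cheapest is Colne - Marden - Neston - Pirton at 41 mi.

41 mi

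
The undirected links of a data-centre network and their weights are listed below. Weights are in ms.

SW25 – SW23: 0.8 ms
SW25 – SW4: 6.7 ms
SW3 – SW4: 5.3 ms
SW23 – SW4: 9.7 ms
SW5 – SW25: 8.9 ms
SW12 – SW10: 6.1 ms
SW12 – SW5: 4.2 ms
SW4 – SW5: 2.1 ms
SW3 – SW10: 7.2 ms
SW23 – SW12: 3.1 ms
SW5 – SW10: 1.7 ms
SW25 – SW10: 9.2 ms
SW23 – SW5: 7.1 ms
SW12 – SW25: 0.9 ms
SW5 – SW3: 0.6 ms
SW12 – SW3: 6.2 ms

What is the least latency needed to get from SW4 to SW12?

6.3 ms

Compare a few routes:
SW4 - SW25 - SW12: 6.7+0.9 = 7.6
SW4 - SW5 - SW3 - SW12: 2.1+0.6+6.2 = 8.9
SW4 - SW5 - SW12: 2.1+4.2 = 6.3
The minimum is 6.3 ms via SW4 - SW5 - SW12.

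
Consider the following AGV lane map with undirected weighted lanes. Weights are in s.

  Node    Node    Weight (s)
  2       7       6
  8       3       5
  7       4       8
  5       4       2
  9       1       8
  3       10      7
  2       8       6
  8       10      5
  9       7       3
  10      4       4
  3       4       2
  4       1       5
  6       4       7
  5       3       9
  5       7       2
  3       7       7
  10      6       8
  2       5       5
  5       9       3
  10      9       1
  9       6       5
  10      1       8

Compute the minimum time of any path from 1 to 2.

12 s

Enumerating some paths:
1–4–5–7–2: 5+2+2+6 = 15
1–10–9–5–2: 8+1+3+5 = 17
1–4–5–2: 5+2+5 = 12
1–9–5–2: 8+3+5 = 16
Cheapest is 1–4–5–2 at 12 s.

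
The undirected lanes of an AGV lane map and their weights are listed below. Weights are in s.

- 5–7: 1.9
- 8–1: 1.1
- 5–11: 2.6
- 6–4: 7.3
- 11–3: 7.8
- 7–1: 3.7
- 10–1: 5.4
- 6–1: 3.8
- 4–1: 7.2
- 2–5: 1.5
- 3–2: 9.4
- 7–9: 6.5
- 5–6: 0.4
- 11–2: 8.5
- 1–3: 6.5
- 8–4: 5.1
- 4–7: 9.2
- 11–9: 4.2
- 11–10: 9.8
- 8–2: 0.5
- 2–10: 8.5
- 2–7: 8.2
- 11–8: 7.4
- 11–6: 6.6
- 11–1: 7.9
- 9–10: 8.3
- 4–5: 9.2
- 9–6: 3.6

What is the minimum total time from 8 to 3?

Running Dijkstra from 8:
8: 0
2: 0.5  (via 8)
1: 1.1  (via 8)
5: 2  (via 2)
6: 2.4  (via 5)
7: 3.9  (via 5)
11: 4.6  (via 5)
4: 5.1  (via 8)
9: 6  (via 6)
10: 6.5  (via 1)
3: 7.6  (via 1)
Shortest route: 8 → 1 → 3 = 7.6 s.

7.6 s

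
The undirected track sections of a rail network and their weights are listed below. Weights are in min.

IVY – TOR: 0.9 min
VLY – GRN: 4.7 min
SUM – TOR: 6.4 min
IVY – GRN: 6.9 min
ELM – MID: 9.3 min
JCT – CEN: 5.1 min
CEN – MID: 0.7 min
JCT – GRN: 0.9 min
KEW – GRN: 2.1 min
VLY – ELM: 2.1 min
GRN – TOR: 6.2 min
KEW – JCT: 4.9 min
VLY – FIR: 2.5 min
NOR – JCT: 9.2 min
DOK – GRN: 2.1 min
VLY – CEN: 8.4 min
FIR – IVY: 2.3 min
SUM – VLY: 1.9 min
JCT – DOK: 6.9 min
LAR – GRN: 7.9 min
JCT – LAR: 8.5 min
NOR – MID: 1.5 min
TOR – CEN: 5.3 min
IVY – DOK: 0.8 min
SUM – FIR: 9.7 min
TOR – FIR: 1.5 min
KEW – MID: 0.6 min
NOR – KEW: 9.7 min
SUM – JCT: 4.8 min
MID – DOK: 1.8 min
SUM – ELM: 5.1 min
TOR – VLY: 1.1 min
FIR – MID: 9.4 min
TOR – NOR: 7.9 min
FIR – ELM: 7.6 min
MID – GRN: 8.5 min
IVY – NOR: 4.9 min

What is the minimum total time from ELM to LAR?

14.7 min

Compare a few routes:
ELM - VLY - GRN - LAR: 2.1+4.7+7.9 = 14.7
ELM - VLY - TOR - IVY - DOK - GRN - LAR: 2.1+1.1+0.9+0.8+2.1+7.9 = 14.9
Cheapest is ELM - VLY - GRN - LAR at 14.7 min.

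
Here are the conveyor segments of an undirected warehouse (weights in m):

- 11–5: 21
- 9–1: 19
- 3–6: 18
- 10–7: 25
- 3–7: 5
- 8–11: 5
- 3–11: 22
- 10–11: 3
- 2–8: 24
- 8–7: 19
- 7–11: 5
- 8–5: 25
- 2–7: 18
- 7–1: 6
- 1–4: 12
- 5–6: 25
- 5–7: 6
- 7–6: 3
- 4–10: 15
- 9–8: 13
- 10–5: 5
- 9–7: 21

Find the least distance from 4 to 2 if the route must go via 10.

Best 4 to 10: 4 → 10 costing 15
Best 10 to 2: 10 → 11 → 7 → 2 costing 26
Total via 10: 15 + 26 = 41 m.

41 m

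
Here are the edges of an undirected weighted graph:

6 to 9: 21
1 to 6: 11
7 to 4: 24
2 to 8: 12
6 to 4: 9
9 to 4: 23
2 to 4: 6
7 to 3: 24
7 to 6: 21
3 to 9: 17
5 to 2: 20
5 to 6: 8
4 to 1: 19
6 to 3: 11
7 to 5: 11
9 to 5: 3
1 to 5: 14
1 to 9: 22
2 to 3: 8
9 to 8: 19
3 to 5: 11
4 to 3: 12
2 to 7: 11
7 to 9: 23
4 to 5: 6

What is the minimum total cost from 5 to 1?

14

Running Dijkstra from 5:
5: 0
9: 3  (via 5)
4: 6  (via 5)
6: 8  (via 5)
3: 11  (via 5)
7: 11  (via 5)
2: 12  (via 4)
1: 14  (via 5)
Shortest route: 5 → 1 = 14.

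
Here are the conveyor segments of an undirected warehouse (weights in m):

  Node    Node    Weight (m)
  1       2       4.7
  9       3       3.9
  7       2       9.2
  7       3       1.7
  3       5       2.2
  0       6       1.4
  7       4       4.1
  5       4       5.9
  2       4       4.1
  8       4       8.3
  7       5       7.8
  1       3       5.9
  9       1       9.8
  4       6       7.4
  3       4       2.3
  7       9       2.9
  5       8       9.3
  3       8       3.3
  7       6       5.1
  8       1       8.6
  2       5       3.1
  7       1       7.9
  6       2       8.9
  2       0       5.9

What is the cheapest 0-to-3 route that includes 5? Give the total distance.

Best 0 to 5: 0–2–5 costing 9
Best 5 to 3: 5–3 costing 2.2
Total via 5: 9 + 2.2 = 11.2 m.

11.2 m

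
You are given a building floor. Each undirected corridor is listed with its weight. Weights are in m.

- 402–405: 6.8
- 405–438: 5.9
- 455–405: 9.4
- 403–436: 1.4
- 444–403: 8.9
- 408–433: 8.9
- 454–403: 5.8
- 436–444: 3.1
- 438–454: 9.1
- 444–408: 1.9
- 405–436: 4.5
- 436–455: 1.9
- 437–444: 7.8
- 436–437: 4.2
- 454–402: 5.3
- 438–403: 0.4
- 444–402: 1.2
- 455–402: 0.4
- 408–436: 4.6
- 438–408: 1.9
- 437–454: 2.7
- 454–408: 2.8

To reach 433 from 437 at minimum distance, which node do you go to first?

Candidate routes:
437–454–408–433: 2.7+2.8+8.9 = 14.4
437–436–408–433: 4.2+4.6+8.9 = 17.7
437–436–403–438–408–433: 4.2+1.4+0.4+1.9+8.9 = 16.8
The minimum is 14.4 m via 437–454–408–433.
So from 437 the first move is to 454.

454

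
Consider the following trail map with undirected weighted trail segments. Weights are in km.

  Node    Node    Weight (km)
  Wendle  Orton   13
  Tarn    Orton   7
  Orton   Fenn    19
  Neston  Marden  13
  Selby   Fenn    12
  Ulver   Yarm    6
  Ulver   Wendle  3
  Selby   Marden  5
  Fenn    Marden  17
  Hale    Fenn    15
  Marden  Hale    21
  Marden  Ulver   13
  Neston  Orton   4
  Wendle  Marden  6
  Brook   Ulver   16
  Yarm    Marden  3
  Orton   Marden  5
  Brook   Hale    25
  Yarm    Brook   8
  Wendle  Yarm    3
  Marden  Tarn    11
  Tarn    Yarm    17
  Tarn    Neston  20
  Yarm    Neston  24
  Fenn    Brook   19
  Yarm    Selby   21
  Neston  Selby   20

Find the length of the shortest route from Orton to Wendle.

Compare a few routes:
Orton - Wendle: 13 = 13
Orton - Marden - Wendle: 5+6 = 11
Orton - Marden - Yarm - Ulver - Wendle: 5+3+6+3 = 17
Cheapest is Orton - Marden - Wendle at 11 km.

11 km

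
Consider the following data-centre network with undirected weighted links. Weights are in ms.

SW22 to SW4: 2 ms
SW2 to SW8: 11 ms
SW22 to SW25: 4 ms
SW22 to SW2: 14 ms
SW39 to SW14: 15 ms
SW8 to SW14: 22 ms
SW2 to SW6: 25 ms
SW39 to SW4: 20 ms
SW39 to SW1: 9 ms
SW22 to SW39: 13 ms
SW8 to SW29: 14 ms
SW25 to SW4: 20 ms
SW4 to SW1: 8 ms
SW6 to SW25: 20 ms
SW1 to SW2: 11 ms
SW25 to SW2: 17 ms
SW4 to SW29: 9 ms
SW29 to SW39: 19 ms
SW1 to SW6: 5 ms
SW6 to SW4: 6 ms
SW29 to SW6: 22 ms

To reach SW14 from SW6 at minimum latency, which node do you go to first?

Compare a few routes:
SW6 - SW4 - SW1 - SW39 - SW14: 6+8+9+15 = 38
SW6 - SW4 - SW22 - SW39 - SW14: 6+2+13+15 = 36
SW6 - SW1 - SW39 - SW14: 5+9+15 = 29
SW6 - SW4 - SW39 - SW14: 6+20+15 = 41
The minimum is 29 ms via SW6 - SW1 - SW39 - SW14.
So from SW6 the first move is to SW1.

SW1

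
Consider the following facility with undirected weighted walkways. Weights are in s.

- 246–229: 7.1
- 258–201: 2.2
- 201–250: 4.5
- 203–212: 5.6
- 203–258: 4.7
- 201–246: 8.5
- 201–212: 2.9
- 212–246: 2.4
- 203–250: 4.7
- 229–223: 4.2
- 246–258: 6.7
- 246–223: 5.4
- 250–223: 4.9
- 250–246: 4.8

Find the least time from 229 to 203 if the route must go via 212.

15.1 s

Shortest 229→212: 229–246–212 = 9.5
Best 212 to 203: 212–203 costing 5.6
Total via 212: 9.5 + 5.6 = 15.1 s.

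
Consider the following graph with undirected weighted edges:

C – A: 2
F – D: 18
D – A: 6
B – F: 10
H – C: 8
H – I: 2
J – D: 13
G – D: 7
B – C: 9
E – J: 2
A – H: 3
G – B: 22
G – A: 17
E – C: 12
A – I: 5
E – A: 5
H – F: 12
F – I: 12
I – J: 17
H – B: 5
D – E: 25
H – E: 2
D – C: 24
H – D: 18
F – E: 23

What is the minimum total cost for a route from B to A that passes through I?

Best B to I: B → H → I costing 7
Best I to A: I → A costing 5
Total via I: 7 + 5 = 12.

12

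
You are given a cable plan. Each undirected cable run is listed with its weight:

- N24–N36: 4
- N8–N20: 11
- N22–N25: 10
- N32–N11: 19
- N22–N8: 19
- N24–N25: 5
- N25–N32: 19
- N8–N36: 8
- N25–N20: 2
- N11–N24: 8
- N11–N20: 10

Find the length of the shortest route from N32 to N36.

Settle nodes by increasing distance from N32:
N32: 0
N25: 19  (via N32)
N11: 19  (via N32)
N20: 21  (via N25)
N24: 24  (via N25)
N36: 28  (via N24)
Shortest route: N32–N25–N24–N36 = 28.

28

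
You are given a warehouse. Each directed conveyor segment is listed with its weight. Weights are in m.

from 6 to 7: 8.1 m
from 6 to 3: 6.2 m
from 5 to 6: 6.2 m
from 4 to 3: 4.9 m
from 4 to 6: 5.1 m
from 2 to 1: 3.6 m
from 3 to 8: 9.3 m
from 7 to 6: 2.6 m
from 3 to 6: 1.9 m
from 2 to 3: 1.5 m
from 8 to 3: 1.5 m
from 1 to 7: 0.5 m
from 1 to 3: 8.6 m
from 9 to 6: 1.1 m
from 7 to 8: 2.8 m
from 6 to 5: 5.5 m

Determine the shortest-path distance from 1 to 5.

Settle nodes by increasing distance from 1:
1: 0
7: 0.5  (via 1)
6: 3.1  (via 7)
8: 3.3  (via 7)
3: 4.8  (via 8)
5: 8.6  (via 6)
Shortest route: 1 → 7 → 6 → 5 = 8.6 m.

8.6 m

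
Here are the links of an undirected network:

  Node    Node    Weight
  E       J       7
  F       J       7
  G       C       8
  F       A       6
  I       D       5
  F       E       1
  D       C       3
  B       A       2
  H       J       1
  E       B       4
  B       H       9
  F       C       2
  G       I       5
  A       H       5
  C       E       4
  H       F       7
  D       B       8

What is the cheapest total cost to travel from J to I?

17

Compare a few routes:
J–F–C–D–I: 7+2+3+5 = 17
J–E–C–D–I: 7+4+3+5 = 19
J–E–F–C–D–I: 7+1+2+3+5 = 18
J–H–F–C–D–I: 1+7+2+3+5 = 18
The minimum is 17 via J–F–C–D–I.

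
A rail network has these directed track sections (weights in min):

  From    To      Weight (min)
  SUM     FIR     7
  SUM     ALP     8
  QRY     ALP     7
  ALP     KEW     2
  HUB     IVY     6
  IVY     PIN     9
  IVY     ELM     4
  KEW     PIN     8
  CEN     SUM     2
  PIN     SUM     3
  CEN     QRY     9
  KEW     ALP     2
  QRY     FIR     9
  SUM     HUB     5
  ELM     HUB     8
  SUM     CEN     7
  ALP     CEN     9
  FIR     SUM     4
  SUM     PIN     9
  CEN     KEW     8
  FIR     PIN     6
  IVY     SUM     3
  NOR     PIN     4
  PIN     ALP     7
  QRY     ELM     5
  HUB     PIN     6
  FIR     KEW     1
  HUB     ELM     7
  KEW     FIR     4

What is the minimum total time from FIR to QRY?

Compare a few routes:
FIR–KEW–ALP–CEN–QRY: 1+2+9+9 = 21
FIR–SUM–CEN–QRY: 4+7+9 = 20
FIR–PIN–SUM–CEN–QRY: 6+3+7+9 = 25
Cheapest is FIR–SUM–CEN–QRY at 20 min.

20 min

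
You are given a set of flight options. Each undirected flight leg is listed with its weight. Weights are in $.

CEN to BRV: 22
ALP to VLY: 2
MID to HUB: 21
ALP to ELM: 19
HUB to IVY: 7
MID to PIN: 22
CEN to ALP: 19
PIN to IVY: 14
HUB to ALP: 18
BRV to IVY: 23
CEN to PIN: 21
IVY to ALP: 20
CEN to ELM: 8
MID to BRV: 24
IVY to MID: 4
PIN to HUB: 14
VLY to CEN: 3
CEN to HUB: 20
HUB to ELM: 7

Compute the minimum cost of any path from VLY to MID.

Enumerating some paths:
VLY - CEN - ELM - HUB - IVY - MID: 3+8+7+7+4 = 29
VLY - ALP - IVY - MID: 2+20+4 = 26
Cheapest is VLY - ALP - IVY - MID at $26.

$26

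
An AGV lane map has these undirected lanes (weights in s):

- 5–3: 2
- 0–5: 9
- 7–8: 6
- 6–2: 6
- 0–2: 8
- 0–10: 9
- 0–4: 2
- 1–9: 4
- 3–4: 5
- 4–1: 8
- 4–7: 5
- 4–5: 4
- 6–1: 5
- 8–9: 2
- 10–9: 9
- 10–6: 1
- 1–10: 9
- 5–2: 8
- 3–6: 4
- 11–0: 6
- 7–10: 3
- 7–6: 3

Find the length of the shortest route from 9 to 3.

13 s

Settle nodes by increasing distance from 9:
9: 0
8: 2  (via 9)
1: 4  (via 9)
7: 8  (via 8)
6: 9  (via 1)
10: 9  (via 9)
4: 12  (via 1)
3: 13  (via 6)
Shortest route: 9 → 1 → 6 → 3 = 13 s.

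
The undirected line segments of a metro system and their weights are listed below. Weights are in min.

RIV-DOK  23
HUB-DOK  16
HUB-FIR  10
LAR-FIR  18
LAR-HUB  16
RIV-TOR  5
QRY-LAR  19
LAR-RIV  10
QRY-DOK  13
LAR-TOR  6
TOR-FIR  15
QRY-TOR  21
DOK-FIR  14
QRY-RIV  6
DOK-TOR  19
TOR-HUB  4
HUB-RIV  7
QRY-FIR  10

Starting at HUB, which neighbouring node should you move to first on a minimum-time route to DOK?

Enumerating some paths:
HUB → FIR → DOK: 10+14 = 24
HUB → TOR → DOK: 4+19 = 23
HUB → RIV → QRY → DOK: 7+6+13 = 26
HUB → DOK: 16 = 16
Cheapest is HUB → DOK at 16 min.
So from HUB the first move is to DOK.

DOK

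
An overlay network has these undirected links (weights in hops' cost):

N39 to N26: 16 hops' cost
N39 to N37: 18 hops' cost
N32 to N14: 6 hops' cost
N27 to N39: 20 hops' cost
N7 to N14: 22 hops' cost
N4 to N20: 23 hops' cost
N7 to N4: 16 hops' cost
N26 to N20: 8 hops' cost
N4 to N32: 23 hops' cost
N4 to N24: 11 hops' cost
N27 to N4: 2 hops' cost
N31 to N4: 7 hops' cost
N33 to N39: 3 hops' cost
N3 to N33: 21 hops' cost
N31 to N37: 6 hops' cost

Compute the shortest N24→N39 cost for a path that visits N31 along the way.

Best N24 to N31: N24–N4–N31 costing 18
Best N31 to N39: N31–N37–N39 costing 24
Total via N31: 18 + 24 = 42 hops' cost.

42 hops' cost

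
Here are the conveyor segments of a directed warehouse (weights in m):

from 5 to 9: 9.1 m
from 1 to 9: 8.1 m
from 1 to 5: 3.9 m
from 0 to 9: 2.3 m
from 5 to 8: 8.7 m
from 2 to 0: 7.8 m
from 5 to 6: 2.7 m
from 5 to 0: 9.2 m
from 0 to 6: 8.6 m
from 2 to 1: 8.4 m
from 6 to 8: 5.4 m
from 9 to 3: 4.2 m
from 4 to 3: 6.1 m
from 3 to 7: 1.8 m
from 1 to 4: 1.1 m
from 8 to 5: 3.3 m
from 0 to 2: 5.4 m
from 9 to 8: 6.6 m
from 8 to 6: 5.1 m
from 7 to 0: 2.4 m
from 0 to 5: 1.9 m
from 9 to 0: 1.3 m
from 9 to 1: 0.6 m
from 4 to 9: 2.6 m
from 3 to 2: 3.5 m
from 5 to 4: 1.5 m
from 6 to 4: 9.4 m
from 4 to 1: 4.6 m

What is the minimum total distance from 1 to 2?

10.4 m

Enumerating some paths:
1 - 4 - 3 - 2: 1.1+6.1+3.5 = 10.7
1 - 4 - 9 - 0 - 2: 1.1+2.6+1.3+5.4 = 10.4
1 - 4 - 9 - 3 - 2: 1.1+2.6+4.2+3.5 = 11.4
The minimum is 10.4 m via 1 - 4 - 9 - 0 - 2.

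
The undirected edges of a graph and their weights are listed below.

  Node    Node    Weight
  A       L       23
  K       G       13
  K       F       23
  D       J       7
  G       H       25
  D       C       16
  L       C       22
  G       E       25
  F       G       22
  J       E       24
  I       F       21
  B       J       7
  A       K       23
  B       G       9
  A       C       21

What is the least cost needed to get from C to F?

61

Compare a few routes:
C - D - J - B - G - F: 16+7+7+9+22 = 61
C - A - K - F: 21+23+23 = 67
Cheapest is C - D - J - B - G - F at 61.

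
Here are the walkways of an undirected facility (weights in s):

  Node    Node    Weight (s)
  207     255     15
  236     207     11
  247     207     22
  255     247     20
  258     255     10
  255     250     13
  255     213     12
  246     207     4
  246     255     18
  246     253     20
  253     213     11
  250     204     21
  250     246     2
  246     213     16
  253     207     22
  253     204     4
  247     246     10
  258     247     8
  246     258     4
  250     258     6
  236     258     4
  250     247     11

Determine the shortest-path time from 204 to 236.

31 s

Settle nodes by increasing distance from 204:
204: 0
253: 4  (via 204)
213: 15  (via 253)
250: 21  (via 204)
246: 23  (via 250)
207: 26  (via 253)
258: 27  (via 250)
255: 27  (via 213)
236: 31  (via 258)
Shortest route: 204 → 250 → 258 → 236 = 31 s.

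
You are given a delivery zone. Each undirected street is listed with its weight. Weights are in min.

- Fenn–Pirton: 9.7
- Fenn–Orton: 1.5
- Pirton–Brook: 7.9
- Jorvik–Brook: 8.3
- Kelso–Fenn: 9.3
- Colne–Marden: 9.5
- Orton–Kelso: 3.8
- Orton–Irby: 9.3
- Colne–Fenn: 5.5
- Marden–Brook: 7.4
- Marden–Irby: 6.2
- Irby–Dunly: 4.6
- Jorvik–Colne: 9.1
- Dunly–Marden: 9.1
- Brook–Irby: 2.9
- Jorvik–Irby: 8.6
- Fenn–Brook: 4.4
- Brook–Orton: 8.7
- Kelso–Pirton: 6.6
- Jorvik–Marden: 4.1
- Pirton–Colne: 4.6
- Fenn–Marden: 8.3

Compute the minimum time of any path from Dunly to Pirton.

15.4 min

Settle nodes by increasing distance from Dunly:
Dunly: 0
Irby: 4.6  (via Dunly)
Brook: 7.5  (via Irby)
Marden: 9.1  (via Dunly)
Fenn: 11.9  (via Brook)
Jorvik: 13.2  (via Irby)
Orton: 13.4  (via Fenn)
Pirton: 15.4  (via Brook)
Shortest route: Dunly–Irby–Brook–Pirton = 15.4 min.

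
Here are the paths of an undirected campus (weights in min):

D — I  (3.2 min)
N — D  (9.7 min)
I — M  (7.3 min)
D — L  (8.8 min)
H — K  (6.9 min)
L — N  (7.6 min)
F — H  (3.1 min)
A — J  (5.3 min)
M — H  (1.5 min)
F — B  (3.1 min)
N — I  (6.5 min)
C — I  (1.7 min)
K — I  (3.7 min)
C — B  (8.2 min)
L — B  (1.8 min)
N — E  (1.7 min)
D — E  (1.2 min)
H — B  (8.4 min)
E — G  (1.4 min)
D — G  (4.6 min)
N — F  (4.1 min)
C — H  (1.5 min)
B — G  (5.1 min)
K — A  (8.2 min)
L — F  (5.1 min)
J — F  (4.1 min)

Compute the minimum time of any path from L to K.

14.9 min

Candidate routes:
L - B - F - H - K: 1.8+3.1+3.1+6.9 = 14.9
L - F - H - K: 5.1+3.1+6.9 = 15.1
Cheapest is L - B - F - H - K at 14.9 min.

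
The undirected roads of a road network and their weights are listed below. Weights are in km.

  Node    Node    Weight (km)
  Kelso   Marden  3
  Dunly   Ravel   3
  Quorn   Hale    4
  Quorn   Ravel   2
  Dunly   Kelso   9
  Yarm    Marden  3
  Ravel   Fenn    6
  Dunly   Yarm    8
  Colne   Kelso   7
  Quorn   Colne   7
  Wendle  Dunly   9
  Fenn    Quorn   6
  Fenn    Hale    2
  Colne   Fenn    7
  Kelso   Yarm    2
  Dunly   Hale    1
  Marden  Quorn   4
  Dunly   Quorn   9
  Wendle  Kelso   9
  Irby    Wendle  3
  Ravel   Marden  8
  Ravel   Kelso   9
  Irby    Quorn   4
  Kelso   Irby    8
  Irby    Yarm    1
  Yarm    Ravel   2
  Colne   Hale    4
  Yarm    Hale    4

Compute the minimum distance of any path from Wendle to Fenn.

Settle nodes by increasing distance from Wendle:
Wendle: 0
Irby: 3  (via Wendle)
Yarm: 4  (via Irby)
Kelso: 6  (via Yarm)
Ravel: 6  (via Yarm)
Marden: 7  (via Yarm)
Quorn: 7  (via Irby)
Hale: 8  (via Yarm)
Dunly: 9  (via Wendle)
Fenn: 10  (via Hale)
Shortest route: Wendle → Irby → Yarm → Hale → Fenn = 10 km.

10 km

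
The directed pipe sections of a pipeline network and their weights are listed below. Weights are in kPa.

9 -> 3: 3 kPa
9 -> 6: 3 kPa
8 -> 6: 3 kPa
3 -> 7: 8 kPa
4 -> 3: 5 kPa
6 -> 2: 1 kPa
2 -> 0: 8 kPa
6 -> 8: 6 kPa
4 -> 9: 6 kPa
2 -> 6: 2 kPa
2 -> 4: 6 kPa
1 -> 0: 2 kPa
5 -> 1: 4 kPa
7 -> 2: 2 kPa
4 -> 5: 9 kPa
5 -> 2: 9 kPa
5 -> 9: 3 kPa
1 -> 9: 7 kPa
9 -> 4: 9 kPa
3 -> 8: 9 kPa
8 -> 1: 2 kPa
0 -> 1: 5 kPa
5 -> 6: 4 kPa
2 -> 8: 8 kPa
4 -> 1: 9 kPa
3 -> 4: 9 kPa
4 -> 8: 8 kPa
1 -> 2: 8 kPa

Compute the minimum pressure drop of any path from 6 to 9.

Candidate routes:
6 → 2 → 8 → 1 → 9: 1+8+2+7 = 18
6 → 8 → 1 → 9: 6+2+7 = 15
6 → 2 → 4 → 9: 1+6+6 = 13
The minimum is 13 kPa via 6 → 2 → 4 → 9.

13 kPa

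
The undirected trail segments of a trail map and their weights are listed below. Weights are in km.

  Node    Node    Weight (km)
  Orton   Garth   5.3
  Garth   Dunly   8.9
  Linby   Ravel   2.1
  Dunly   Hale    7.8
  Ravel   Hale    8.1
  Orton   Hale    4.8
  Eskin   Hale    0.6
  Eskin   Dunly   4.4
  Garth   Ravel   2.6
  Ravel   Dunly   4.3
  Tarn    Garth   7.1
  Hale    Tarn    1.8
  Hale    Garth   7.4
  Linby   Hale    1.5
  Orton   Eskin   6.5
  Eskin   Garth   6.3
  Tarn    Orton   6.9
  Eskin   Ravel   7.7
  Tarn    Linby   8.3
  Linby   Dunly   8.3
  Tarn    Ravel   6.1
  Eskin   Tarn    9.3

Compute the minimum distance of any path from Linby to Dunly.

Enumerating some paths:
Linby - Ravel - Dunly: 2.1+4.3 = 6.4
Linby - Dunly: 8.3 = 8.3
Linby - Hale - Eskin - Dunly: 1.5+0.6+4.4 = 6.5
Cheapest is Linby - Ravel - Dunly at 6.4 km.

6.4 km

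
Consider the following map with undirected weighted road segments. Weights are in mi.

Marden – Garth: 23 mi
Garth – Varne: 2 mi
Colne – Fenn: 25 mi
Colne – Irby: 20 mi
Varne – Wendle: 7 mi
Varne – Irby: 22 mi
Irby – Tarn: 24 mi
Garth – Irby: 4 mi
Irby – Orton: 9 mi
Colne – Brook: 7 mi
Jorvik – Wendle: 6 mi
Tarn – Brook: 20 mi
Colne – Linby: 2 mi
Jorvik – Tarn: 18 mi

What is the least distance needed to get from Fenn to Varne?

Compare a few routes:
Fenn → Colne → Irby → Varne: 25+20+22 = 67
Fenn → Colne → Irby → Garth → Varne: 25+20+4+2 = 51
Fenn → Colne → Brook → Tarn → Irby → Garth → Varne: 25+7+20+24+4+2 = 82
The minimum is 51 mi via Fenn → Colne → Irby → Garth → Varne.

51 mi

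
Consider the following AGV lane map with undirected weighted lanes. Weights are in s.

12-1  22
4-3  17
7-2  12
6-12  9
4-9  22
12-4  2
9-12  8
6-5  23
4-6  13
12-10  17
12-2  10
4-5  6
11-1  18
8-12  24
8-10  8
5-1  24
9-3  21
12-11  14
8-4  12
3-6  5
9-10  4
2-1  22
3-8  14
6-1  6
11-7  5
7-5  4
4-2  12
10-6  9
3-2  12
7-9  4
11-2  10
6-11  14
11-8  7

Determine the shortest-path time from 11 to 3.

19 s

Enumerating some paths:
11 - 6 - 3: 14+5 = 19
11 - 8 - 3: 7+14 = 21
The minimum is 19 s via 11 - 6 - 3.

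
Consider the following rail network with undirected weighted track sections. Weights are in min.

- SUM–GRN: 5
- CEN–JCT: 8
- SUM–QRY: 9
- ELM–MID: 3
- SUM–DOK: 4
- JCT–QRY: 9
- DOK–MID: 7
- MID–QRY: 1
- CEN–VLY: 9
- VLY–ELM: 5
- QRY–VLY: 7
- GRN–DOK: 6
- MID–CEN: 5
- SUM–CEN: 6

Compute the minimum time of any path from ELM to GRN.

16 min

Shortest distances from ELM:
ELM: 0
MID: 3  (via ELM)
QRY: 4  (via MID)
VLY: 5  (via ELM)
CEN: 8  (via MID)
DOK: 10  (via MID)
JCT: 13  (via QRY)
SUM: 13  (via QRY)
GRN: 16  (via DOK)
Shortest route: ELM–MID–DOK–GRN = 16 min.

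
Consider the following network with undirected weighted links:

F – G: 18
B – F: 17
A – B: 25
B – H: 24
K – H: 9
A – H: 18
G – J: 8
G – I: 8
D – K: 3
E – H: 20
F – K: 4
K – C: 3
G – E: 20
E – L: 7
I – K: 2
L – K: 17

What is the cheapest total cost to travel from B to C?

Compare a few routes:
B → F → G → I → K → C: 17+18+8+2+3 = 48
B → F → K → C: 17+4+3 = 24
B → H → K → C: 24+9+3 = 36
Cheapest is B → F → K → C at 24.

24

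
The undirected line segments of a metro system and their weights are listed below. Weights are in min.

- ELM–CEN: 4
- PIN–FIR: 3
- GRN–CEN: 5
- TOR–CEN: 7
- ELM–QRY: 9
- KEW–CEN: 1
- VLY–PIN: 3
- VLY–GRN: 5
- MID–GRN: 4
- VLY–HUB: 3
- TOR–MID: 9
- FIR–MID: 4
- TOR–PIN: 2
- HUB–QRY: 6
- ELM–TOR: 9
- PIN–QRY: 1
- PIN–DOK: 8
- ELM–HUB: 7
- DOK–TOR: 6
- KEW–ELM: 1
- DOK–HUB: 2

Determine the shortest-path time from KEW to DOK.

10 min

Candidate routes:
KEW → CEN → ELM → HUB → DOK: 1+4+7+2 = 14
KEW → CEN → TOR → DOK: 1+7+6 = 14
KEW → ELM → HUB → DOK: 1+7+2 = 10
The minimum is 10 min via KEW → ELM → HUB → DOK.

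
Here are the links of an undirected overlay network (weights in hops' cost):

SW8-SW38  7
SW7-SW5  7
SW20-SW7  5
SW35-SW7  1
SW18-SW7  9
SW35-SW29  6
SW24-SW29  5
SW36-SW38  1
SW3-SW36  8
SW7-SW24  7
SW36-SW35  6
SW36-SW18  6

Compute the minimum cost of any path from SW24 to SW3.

22 hops' cost

Running Dijkstra from SW24:
SW24: 0
SW29: 5  (via SW24)
SW7: 7  (via SW24)
SW35: 8  (via SW7)
SW20: 12  (via SW7)
SW5: 14  (via SW7)
SW36: 14  (via SW35)
SW38: 15  (via SW36)
SW18: 16  (via SW7)
SW8: 22  (via SW38)
SW3: 22  (via SW36)
Shortest route: SW24–SW7–SW35–SW36–SW3 = 22 hops' cost.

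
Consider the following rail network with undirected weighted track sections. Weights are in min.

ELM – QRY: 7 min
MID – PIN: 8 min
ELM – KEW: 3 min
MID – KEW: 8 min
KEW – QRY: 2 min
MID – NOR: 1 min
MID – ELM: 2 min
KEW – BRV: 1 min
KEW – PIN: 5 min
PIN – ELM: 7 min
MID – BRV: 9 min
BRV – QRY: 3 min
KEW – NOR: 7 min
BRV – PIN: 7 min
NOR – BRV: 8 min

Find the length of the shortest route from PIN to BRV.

Running Dijkstra from PIN:
PIN: 0
KEW: 5  (via PIN)
BRV: 6  (via KEW)
Shortest route: PIN → KEW → BRV = 6 min.

6 min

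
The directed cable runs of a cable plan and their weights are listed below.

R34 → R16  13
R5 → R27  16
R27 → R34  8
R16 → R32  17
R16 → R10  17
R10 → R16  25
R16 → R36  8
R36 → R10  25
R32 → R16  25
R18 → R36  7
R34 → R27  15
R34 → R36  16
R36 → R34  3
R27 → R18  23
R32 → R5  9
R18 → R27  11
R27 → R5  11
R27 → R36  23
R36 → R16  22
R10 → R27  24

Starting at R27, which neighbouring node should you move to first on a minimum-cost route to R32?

Compare a few routes:
R27 → R34 → R16 → R32: 8+13+17 = 38
R27 → R36 → R34 → R16 → R32: 23+3+13+17 = 56
R27 → R36 → R16 → R32: 23+22+17 = 62
Cheapest is R27 → R34 → R16 → R32 at 38.
So from R27 the first move is to R34.

R34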